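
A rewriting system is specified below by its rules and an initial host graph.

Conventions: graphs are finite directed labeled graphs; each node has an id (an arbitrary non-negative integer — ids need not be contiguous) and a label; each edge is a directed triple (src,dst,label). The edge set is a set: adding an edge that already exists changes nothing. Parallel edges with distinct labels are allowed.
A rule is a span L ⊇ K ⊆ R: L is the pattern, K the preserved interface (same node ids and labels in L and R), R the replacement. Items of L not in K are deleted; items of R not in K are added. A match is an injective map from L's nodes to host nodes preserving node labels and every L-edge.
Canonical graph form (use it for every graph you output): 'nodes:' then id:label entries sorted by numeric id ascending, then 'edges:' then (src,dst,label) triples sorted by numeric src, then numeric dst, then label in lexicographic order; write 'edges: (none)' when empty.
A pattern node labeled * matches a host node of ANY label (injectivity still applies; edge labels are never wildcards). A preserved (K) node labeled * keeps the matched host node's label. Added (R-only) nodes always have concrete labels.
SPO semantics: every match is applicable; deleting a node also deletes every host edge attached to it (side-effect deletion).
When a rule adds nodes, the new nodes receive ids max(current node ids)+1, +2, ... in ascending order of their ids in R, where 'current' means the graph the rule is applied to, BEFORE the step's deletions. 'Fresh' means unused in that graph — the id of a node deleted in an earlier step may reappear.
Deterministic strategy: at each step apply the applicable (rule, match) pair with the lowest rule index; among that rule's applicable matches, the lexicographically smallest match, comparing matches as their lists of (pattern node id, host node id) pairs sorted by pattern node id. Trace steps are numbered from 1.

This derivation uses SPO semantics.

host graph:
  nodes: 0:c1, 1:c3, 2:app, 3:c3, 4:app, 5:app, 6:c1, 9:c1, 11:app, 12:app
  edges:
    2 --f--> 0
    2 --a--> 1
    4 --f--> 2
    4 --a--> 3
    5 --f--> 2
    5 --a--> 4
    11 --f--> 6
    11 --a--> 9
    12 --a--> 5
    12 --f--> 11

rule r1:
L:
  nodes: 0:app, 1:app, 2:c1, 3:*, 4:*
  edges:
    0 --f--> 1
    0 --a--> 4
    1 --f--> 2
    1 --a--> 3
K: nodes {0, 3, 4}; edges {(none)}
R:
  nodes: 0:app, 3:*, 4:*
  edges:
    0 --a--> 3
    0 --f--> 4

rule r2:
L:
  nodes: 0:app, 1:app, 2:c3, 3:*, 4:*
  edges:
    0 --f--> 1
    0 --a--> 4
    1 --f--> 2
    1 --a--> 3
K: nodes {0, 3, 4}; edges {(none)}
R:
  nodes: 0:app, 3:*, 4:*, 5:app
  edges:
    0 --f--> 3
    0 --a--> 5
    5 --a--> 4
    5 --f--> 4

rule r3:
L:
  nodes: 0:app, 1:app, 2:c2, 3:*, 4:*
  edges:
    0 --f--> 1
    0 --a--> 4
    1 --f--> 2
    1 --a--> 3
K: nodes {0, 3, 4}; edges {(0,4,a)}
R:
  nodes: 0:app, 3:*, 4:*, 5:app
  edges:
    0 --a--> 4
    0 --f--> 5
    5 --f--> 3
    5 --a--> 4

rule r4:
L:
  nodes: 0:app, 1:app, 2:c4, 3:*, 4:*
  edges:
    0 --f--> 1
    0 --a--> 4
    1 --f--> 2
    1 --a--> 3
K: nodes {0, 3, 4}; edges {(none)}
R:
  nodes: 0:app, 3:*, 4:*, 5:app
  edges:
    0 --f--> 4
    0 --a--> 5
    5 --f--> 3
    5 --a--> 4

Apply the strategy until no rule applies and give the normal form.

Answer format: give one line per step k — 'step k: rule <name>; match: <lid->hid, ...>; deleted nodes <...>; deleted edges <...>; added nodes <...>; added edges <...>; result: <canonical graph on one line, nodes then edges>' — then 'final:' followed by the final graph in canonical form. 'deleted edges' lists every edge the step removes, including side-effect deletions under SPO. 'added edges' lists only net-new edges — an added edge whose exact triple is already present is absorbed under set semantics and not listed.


step 1: rule r1; match: 0->4, 1->2, 2->0, 3->1, 4->3; deleted nodes 0, 2; deleted edges (2,0,f); (2,1,a); (4,2,f); (4,3,a); (5,2,f); added nodes (none); added edges (4,1,a); (4,3,f); result: nodes: 1:c3, 3:c3, 4:app, 5:app, 6:c1, 9:c1, 11:app, 12:app edges: (4,1,a); (4,3,f); (5,4,a); (11,6,f); (11,9,a); (12,5,a); (12,11,f)
step 2: rule r1; match: 0->12, 1->11, 2->6, 3->9, 4->5; deleted nodes 6, 11; deleted edges (11,6,f); (11,9,a); (12,5,a); (12,11,f); added nodes (none); added edges (12,5,f); (12,9,a); result: nodes: 1:c3, 3:c3, 4:app, 5:app, 9:c1, 12:app edges: (4,1,a); (4,3,f); (5,4,a); (12,5,f); (12,9,a)
final:
nodes: 1:c3, 3:c3, 4:app, 5:app, 9:c1, 12:app
edges: (4,1,a); (4,3,f); (5,4,a); (12,5,f); (12,9,a)


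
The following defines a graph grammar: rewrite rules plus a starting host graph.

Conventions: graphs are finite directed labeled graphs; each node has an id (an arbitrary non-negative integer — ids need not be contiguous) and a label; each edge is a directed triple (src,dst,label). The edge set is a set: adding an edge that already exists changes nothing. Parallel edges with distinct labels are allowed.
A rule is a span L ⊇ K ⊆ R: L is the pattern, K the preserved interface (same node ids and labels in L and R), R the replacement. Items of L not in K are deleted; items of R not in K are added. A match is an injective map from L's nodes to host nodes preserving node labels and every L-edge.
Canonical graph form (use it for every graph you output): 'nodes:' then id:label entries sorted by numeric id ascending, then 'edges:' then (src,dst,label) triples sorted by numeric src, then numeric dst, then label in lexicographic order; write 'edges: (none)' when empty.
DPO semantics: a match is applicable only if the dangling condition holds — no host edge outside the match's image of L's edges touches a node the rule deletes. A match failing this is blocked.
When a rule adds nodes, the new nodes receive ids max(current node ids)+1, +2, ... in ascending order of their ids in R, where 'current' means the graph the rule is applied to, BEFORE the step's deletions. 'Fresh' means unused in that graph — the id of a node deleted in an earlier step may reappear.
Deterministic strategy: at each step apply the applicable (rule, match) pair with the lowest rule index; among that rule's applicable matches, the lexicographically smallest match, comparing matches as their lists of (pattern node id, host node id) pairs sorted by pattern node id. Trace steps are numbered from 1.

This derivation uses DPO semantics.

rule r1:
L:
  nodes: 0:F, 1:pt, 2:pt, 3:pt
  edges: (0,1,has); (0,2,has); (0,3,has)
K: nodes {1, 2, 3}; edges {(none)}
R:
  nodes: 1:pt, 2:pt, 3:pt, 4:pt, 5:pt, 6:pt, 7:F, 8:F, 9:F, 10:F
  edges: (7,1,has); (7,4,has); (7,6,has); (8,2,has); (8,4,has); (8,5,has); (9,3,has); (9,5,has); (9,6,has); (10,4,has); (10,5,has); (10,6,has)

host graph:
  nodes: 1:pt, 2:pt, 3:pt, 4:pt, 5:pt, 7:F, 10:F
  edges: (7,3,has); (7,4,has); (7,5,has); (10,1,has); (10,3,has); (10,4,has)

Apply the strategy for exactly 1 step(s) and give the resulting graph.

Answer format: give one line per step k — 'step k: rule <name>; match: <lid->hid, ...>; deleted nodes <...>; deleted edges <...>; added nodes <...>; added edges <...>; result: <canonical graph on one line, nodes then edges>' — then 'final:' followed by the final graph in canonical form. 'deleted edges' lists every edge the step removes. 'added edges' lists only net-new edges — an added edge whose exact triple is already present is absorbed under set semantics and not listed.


step 1: rule r1; match: 0->7, 1->3, 2->4, 3->5; deleted nodes 7; deleted edges (7,3,has); (7,4,has); (7,5,has); added nodes 11, 12, 13, 14, 15, 16, 17; added edges (14,3,has); (14,11,has); (14,13,has); (15,4,has); (15,11,has); (15,12,has); (16,5,has); (16,12,has); (16,13,has); (17,11,has); (17,12,has); (17,13,has); result: nodes: 1:pt, 2:pt, 3:pt, 4:pt, 5:pt, 10:F, 11:pt, 12:pt, 13:pt, 14:F, 15:F, 16:F, 17:F edges: (10,1,has); (10,3,has); (10,4,has); (14,3,has); (14,11,has); (14,13,has); (15,4,has); (15,11,has); (15,12,has); (16,5,has); (16,12,has); (16,13,has); (17,11,has); (17,12,has); (17,13,has)
final:
nodes: 1:pt, 2:pt, 3:pt, 4:pt, 5:pt, 10:F, 11:pt, 12:pt, 13:pt, 14:F, 15:F, 16:F, 17:F
edges: (10,1,has); (10,3,has); (10,4,has); (14,3,has); (14,11,has); (14,13,has); (15,4,has); (15,11,has); (15,12,has); (16,5,has); (16,12,has); (16,13,has); (17,11,has); (17,12,has); (17,13,has)


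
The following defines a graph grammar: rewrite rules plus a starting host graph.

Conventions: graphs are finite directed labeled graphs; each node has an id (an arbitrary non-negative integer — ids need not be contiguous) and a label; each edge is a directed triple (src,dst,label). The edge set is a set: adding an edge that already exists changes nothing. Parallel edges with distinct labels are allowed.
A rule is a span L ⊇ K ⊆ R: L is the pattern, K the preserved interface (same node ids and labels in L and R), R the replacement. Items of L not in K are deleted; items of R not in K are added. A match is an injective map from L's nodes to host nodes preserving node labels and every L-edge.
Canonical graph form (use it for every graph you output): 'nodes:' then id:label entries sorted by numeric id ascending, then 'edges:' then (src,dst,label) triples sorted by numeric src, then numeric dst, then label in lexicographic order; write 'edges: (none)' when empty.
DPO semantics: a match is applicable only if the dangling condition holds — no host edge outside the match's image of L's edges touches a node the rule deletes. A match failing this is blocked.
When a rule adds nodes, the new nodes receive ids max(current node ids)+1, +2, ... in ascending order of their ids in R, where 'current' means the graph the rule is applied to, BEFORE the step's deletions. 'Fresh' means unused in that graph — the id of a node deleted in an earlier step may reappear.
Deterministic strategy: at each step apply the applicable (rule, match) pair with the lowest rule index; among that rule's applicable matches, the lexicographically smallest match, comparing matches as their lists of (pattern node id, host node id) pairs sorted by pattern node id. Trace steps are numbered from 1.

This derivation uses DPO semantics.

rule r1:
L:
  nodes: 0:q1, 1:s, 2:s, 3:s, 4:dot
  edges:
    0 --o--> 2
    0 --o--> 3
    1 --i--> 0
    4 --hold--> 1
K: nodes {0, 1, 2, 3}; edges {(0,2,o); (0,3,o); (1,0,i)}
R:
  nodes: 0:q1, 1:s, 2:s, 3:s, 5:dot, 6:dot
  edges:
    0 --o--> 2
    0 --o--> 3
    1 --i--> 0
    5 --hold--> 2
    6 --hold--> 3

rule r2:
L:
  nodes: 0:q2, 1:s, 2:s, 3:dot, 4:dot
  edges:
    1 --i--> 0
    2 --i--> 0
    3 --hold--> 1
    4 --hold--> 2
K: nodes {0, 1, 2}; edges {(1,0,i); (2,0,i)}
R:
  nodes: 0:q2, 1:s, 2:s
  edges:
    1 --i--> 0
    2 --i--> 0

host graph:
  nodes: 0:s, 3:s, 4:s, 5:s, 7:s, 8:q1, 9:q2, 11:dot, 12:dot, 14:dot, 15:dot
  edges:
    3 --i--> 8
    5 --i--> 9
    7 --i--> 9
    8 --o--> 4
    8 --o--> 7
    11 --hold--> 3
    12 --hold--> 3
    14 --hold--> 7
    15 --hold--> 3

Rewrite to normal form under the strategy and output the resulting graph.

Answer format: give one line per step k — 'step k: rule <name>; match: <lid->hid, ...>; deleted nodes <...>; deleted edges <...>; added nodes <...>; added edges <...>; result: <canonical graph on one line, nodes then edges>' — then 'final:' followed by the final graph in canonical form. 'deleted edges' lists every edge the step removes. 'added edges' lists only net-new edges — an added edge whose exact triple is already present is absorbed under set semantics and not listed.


step 1: rule r1; match: 0->8, 1->3, 2->4, 3->7, 4->11; deleted nodes 11; deleted edges (11,3,hold); added nodes 16, 17; added edges (16,4,hold); (17,7,hold); result: nodes: 0:s, 3:s, 4:s, 5:s, 7:s, 8:q1, 9:q2, 12:dot, 14:dot, 15:dot, 16:dot, 17:dot edges: (3,8,i); (5,9,i); (7,9,i); (8,4,o); (8,7,o); (12,3,hold); (14,7,hold); (15,3,hold); (16,4,hold); (17,7,hold)
step 2: rule r1; match: 0->8, 1->3, 2->4, 3->7, 4->12; deleted nodes 12; deleted edges (12,3,hold); added nodes 18, 19; added edges (18,4,hold); (19,7,hold); result: nodes: 0:s, 3:s, 4:s, 5:s, 7:s, 8:q1, 9:q2, 14:dot, 15:dot, 16:dot, 17:dot, 18:dot, 19:dot edges: (3,8,i); (5,9,i); (7,9,i); (8,4,o); (8,7,o); (14,7,hold); (15,3,hold); (16,4,hold); (17,7,hold); (18,4,hold); (19,7,hold)
step 3: rule r1; match: 0->8, 1->3, 2->4, 3->7, 4->15; deleted nodes 15; deleted edges (15,3,hold); added nodes 20, 21; added edges (20,4,hold); (21,7,hold); result: nodes: 0:s, 3:s, 4:s, 5:s, 7:s, 8:q1, 9:q2, 14:dot, 16:dot, 17:dot, 18:dot, 19:dot, 20:dot, 21:dot edges: (3,8,i); (5,9,i); (7,9,i); (8,4,o); (8,7,o); (14,7,hold); (16,4,hold); (17,7,hold); (18,4,hold); (19,7,hold); (20,4,hold); (21,7,hold)
final:
nodes: 0:s, 3:s, 4:s, 5:s, 7:s, 8:q1, 9:q2, 14:dot, 16:dot, 17:dot, 18:dot, 19:dot, 20:dot, 21:dot
edges: (3,8,i); (5,9,i); (7,9,i); (8,4,o); (8,7,o); (14,7,hold); (16,4,hold); (17,7,hold); (18,4,hold); (19,7,hold); (20,4,hold); (21,7,hold)


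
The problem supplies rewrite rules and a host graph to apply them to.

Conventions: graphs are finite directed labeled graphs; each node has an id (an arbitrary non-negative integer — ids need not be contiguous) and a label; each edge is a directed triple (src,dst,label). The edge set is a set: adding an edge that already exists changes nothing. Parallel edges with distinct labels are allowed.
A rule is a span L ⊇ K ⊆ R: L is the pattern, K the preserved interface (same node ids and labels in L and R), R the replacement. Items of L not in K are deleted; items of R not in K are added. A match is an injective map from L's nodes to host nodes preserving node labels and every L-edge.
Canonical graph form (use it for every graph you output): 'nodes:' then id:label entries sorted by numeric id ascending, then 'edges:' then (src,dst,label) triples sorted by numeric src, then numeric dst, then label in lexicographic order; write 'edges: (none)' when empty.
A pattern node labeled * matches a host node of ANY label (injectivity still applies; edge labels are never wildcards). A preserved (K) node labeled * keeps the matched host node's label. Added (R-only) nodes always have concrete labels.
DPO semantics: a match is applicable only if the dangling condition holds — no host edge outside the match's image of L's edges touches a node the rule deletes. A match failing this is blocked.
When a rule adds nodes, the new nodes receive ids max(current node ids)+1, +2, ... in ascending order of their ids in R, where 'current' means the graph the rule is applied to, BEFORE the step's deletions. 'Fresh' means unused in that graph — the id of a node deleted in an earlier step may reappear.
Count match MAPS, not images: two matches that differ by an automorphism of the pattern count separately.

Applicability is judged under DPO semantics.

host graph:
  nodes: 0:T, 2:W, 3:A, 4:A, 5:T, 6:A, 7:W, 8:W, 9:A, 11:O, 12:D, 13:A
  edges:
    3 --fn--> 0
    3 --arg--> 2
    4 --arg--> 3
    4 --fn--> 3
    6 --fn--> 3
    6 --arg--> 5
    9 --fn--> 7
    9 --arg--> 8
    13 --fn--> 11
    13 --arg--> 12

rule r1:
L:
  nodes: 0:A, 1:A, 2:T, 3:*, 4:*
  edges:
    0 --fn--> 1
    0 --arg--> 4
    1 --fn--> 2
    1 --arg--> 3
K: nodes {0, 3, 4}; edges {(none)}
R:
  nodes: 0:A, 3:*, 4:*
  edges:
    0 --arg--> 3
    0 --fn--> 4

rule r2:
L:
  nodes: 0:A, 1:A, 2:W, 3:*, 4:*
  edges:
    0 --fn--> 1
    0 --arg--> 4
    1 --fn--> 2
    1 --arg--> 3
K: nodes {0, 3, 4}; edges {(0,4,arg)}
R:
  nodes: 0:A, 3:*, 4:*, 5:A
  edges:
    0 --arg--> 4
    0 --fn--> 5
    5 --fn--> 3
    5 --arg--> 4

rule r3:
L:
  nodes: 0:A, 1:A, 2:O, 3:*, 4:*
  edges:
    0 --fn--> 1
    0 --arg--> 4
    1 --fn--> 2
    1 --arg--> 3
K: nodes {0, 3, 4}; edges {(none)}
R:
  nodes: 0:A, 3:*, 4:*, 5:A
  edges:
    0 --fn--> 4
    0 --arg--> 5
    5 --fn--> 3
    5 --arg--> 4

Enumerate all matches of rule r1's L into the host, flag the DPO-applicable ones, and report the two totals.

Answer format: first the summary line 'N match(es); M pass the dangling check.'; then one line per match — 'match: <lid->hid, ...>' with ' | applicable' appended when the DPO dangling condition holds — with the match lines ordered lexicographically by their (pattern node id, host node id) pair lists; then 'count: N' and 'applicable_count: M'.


1 match(es); 0 pass the dangling check.
match: 0->6, 1->3, 2->0, 3->2, 4->5
count: 1
applicable_count: 0


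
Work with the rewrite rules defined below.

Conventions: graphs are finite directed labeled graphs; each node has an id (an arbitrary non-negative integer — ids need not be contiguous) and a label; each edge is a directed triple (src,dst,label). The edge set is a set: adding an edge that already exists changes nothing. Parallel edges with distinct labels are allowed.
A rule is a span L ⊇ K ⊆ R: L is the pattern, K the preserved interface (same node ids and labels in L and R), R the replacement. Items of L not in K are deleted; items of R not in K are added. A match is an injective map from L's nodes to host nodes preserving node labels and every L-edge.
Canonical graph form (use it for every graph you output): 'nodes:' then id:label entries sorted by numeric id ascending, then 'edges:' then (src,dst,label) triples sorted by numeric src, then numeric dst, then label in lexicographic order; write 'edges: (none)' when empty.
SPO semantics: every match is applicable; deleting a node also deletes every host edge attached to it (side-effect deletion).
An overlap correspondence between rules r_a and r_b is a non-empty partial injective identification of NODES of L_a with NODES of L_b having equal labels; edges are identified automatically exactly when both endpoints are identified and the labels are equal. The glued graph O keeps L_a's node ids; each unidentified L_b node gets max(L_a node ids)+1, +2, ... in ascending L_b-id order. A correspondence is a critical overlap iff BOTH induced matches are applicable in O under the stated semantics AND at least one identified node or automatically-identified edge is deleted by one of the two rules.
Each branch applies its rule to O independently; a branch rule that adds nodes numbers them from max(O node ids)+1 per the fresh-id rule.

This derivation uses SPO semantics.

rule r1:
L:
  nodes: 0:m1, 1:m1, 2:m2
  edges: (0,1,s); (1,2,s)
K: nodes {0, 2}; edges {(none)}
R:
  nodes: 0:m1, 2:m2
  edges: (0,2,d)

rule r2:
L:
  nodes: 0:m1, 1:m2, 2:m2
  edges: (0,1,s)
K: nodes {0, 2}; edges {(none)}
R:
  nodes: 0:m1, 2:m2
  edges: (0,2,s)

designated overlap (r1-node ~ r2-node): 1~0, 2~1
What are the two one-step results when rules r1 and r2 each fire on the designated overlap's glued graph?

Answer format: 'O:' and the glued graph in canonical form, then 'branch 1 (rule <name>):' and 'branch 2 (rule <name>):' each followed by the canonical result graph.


O:
nodes: 0:m1, 1:m1, 2:m2, 3:m2
edges: (0,1,s); (1,2,s)
branch 1 (rule r1):
nodes: 0:m1, 2:m2, 3:m2
edges: (0,2,d)
branch 2 (rule r2):
nodes: 0:m1, 1:m1, 3:m2
edges: (0,1,s); (1,3,s)


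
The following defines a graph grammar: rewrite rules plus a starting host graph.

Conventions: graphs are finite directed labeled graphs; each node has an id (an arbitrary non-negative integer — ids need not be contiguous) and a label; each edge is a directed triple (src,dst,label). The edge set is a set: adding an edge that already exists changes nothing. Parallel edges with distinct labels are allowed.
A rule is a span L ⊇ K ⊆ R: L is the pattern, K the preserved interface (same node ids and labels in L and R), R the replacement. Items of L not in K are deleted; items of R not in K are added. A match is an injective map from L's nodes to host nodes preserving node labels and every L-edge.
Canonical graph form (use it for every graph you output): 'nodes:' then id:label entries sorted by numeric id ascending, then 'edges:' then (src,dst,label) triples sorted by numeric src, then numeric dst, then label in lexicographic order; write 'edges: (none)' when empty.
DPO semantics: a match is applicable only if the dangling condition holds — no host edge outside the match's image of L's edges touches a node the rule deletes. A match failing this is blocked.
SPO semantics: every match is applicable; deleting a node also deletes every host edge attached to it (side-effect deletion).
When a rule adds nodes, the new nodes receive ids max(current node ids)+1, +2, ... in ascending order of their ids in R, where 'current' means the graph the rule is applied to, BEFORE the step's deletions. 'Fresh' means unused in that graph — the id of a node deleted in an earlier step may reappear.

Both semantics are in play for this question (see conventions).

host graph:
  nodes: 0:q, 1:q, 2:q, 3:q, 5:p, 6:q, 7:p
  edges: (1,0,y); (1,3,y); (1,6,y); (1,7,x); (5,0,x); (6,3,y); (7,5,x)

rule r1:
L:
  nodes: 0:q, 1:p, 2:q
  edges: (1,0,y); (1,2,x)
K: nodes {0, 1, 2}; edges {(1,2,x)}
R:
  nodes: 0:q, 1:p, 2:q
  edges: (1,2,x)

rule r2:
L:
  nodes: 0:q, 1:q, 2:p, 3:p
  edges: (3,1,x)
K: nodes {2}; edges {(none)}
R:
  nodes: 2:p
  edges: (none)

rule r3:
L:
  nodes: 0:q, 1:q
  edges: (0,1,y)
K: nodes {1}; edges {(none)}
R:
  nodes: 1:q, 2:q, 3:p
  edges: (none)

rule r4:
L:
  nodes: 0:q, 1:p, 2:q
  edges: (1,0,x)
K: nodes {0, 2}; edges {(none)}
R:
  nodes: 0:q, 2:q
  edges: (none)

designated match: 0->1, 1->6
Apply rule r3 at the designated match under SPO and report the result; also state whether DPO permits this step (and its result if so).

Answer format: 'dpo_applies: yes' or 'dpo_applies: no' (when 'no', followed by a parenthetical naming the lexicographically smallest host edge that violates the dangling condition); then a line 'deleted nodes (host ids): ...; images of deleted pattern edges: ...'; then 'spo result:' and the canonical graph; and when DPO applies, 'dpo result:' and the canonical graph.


dpo_applies: no
(the rule deletes node 1, which keeps host edge (1,0,y) outside the match image — the dangling condition fails, DPO blocks; SPO proceeds and side-deletes such edges)
deleted nodes (host ids): 1; images of deleted pattern edges: (1,6,y)
spo result:
nodes: 0:q, 2:q, 3:q, 5:p, 6:q, 7:p, 8:q, 9:p
edges: (5,0,x); (6,3,y); (7,5,x)


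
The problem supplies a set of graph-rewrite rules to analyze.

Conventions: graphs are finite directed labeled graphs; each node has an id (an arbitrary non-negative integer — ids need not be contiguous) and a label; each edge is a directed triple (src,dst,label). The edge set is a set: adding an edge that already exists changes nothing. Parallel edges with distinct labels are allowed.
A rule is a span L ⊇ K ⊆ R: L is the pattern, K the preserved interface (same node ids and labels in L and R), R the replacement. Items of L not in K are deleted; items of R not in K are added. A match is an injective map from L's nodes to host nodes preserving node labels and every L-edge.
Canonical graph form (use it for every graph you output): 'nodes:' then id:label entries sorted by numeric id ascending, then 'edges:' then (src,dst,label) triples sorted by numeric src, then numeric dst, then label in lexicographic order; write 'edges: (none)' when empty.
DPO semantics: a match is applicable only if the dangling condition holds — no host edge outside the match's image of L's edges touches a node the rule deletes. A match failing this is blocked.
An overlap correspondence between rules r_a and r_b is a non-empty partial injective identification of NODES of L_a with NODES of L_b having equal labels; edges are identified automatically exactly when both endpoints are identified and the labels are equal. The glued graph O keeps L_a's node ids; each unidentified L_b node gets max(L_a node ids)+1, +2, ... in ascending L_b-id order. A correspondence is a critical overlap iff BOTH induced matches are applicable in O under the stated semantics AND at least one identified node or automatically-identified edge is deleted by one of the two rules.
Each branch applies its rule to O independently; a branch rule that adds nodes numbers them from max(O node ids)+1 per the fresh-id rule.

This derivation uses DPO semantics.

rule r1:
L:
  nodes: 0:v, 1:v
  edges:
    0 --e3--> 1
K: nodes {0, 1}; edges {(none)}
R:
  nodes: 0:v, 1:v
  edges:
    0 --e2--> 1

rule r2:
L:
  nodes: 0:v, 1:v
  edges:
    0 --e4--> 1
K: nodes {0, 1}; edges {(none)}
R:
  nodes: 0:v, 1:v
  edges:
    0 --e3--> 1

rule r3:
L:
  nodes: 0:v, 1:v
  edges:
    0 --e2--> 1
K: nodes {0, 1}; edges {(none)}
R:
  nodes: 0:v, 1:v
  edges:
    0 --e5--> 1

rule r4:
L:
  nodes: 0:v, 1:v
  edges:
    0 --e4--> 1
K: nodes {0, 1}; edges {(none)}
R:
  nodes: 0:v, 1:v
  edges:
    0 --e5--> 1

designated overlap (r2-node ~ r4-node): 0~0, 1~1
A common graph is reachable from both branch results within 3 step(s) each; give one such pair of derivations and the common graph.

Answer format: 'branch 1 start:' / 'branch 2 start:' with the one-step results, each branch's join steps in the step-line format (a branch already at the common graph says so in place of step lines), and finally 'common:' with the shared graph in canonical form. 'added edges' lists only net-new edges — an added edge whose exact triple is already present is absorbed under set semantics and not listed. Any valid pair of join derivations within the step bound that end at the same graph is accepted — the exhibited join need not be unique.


branch 1 start:
nodes: 0:v, 1:v
edges: (0,1,e3)
branch 2 start:
nodes: 0:v, 1:v
edges: (0,1,e5)
branch 1 step 1: rule r1; match: 0->0, 1->1; deleted nodes (none); deleted edges (0,1,e3); added nodes (none); added edges (0,1,e2); result: nodes: 0:v, 1:v edges: (0,1,e2)
branch 1 step 2: rule r3; match: 0->0, 1->1; deleted nodes (none); deleted edges (0,1,e2); added nodes (none); added edges (0,1,e5); result: nodes: 0:v, 1:v edges: (0,1,e5)
branch 2: already at the common graph (0 steps)
common:
nodes: 0:v, 1:v
edges: (0,1,e5)


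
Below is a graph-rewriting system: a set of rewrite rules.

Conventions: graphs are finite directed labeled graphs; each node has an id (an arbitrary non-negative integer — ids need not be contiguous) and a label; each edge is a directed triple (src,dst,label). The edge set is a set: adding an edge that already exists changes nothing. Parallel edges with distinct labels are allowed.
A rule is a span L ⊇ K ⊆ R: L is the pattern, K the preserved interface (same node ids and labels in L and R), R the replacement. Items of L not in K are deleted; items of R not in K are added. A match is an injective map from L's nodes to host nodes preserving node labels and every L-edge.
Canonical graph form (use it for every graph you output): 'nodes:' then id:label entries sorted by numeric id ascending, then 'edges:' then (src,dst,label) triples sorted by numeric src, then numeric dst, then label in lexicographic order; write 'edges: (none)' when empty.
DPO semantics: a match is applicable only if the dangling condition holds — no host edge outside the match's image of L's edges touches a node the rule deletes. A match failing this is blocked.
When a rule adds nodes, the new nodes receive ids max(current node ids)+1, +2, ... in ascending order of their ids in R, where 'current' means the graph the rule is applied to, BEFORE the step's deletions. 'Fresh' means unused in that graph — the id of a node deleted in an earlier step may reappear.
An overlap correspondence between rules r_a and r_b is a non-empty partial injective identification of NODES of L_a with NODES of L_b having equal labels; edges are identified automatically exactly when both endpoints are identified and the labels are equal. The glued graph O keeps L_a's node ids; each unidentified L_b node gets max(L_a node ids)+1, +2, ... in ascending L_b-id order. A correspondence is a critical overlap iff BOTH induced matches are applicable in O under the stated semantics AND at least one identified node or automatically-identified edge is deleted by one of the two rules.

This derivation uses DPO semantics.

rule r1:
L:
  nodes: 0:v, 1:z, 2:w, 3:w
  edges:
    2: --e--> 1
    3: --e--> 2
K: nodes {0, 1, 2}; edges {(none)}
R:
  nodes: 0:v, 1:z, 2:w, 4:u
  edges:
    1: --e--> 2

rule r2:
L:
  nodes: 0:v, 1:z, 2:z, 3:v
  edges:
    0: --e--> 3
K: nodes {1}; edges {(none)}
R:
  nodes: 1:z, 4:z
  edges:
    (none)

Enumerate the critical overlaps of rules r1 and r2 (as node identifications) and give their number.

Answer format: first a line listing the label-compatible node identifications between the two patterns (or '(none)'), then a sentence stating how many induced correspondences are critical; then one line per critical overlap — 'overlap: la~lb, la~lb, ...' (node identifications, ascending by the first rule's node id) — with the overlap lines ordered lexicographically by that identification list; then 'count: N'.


label-compatible node identifications between L(r1) and L(r2): 0~0, 0~3, 1~1, 1~2
4 of the induced correspondences are critical overlaps of r1 and r2.
overlap: 0~0
overlap: 0~0, 1~1
overlap: 0~3
overlap: 0~3, 1~1
count: 4


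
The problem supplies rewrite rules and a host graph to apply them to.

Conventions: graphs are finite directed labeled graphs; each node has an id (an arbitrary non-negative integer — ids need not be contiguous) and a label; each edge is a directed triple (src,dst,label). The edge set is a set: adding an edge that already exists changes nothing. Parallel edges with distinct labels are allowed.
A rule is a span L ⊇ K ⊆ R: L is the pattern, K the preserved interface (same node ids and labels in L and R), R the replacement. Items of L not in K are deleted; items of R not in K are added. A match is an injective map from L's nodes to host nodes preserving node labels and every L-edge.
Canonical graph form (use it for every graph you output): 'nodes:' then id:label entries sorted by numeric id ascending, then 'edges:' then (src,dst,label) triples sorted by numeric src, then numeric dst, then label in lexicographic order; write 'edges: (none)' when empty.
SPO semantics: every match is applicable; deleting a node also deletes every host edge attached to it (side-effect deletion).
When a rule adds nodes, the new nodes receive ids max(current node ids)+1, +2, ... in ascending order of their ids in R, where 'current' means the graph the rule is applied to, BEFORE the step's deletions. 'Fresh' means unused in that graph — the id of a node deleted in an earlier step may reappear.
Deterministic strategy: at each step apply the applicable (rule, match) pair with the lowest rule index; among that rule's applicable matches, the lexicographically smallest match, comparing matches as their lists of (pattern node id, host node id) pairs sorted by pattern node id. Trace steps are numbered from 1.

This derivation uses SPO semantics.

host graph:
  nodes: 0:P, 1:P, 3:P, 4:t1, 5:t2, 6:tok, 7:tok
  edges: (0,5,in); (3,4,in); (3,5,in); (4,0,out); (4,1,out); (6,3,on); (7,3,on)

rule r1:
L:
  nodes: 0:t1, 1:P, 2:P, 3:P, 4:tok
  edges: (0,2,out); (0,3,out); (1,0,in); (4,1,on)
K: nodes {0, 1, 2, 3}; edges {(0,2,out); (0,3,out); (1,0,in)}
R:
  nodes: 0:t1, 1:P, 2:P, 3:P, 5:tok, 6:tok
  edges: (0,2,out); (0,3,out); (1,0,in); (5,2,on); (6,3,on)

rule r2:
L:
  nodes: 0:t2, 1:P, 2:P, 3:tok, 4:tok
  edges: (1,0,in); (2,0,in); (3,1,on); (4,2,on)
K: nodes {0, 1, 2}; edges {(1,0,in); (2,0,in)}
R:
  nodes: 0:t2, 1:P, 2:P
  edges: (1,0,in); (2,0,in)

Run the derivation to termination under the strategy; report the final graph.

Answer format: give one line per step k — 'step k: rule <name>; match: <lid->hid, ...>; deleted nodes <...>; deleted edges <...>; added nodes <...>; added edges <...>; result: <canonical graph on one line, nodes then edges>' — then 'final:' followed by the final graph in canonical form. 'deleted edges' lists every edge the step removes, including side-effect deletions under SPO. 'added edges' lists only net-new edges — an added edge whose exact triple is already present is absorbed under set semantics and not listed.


step 1: rule r1; match: 0->4, 1->3, 2->0, 3->1, 4->6; deleted nodes 6; deleted edges (6,3,on); added nodes 8, 9; added edges (8,0,on); (9,1,on); result: nodes: 0:P, 1:P, 3:P, 4:t1, 5:t2, 7:tok, 8:tok, 9:tok edges: (0,5,in); (3,4,in); (3,5,in); (4,0,out); (4,1,out); (7,3,on); (8,0,on); (9,1,on)
step 2: rule r1; match: 0->4, 1->3, 2->0, 3->1, 4->7; deleted nodes 7; deleted edges (7,3,on); added nodes 10, 11; added edges (10,0,on); (11,1,on); result: nodes: 0:P, 1:P, 3:P, 4:t1, 5:t2, 8:tok, 9:tok, 10:tok, 11:tok edges: (0,5,in); (3,4,in); (3,5,in); (4,0,out); (4,1,out); (8,0,on); (9,1,on); (10,0,on); (11,1,on)
final:
nodes: 0:P, 1:P, 3:P, 4:t1, 5:t2, 8:tok, 9:tok, 10:tok, 11:tok
edges: (0,5,in); (3,4,in); (3,5,in); (4,0,out); (4,1,out); (8,0,on); (9,1,on); (10,0,on); (11,1,on)


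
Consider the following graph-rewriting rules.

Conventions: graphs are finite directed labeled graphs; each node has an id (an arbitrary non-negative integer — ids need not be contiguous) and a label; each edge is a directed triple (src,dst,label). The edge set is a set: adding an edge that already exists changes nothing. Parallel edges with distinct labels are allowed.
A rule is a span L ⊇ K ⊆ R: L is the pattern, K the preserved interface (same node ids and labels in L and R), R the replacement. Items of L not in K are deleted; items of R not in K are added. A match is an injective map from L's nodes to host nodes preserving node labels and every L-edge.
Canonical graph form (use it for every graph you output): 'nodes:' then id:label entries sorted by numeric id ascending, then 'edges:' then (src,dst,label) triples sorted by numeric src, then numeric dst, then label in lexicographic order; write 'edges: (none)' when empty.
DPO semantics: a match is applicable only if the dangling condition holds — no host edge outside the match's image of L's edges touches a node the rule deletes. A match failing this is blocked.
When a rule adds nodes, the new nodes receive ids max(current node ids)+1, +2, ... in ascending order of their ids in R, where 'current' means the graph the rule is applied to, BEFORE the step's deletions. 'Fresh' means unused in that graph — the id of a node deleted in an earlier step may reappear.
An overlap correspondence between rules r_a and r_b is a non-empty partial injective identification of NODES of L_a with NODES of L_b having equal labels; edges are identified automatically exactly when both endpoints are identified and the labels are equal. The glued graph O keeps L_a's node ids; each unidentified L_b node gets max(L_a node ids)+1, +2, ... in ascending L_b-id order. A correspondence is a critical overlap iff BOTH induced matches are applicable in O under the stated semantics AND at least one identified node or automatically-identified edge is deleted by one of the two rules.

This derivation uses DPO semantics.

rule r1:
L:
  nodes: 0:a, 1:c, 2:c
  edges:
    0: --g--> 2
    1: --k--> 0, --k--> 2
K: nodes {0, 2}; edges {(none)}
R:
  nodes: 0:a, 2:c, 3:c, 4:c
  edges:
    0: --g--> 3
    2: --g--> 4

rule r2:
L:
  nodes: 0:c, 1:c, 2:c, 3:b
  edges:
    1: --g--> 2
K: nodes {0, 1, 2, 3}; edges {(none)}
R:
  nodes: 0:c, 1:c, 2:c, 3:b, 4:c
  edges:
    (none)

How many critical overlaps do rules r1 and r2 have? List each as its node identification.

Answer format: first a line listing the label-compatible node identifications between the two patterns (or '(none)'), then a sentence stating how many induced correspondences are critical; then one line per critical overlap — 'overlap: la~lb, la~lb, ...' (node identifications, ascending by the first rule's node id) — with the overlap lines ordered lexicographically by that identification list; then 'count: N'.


label-compatible node identifications between L(r1) and L(r2): 1~0, 1~1, 1~2, 2~0, 2~1, 2~2
3 of the induced correspondences are critical overlaps of r1 and r2.
overlap: 1~0
overlap: 1~0, 2~1
overlap: 1~0, 2~2
count: 3


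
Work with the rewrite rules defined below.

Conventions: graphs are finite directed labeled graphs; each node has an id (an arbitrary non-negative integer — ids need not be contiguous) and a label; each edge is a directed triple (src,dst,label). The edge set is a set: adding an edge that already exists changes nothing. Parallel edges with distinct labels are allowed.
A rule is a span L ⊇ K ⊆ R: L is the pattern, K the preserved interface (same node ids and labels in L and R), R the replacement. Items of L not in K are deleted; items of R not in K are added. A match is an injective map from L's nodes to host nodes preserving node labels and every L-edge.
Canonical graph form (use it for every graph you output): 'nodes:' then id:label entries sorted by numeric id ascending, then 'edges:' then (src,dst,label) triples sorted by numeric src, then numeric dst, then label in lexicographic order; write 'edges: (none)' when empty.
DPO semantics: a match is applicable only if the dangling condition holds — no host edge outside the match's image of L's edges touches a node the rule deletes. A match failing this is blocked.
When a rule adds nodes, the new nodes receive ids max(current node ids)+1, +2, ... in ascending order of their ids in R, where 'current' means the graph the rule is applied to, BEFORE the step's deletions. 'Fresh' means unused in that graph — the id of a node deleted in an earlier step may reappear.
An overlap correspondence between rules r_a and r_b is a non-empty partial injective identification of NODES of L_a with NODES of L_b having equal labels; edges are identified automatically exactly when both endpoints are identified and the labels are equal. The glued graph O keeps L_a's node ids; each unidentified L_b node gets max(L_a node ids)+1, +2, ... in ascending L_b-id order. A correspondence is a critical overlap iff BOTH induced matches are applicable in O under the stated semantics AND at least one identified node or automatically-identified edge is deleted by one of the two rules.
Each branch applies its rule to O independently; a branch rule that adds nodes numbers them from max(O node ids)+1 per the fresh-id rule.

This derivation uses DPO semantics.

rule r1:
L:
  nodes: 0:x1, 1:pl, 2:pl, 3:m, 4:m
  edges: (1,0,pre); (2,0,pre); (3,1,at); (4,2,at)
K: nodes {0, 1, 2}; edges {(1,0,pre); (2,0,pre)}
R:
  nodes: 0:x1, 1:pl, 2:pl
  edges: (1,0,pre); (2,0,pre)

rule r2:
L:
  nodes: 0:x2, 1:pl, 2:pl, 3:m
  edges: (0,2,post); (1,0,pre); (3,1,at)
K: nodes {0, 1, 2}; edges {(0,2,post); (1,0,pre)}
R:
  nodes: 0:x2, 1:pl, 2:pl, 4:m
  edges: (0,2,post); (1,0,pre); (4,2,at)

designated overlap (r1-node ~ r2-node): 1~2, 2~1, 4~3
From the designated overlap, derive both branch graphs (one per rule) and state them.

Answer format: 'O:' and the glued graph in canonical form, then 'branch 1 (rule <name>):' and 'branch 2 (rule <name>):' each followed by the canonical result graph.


O:
nodes: 0:x1, 1:pl, 2:pl, 3:m, 4:m, 5:x2
edges: (1,0,pre); (2,0,pre); (2,5,pre); (3,1,at); (4,2,at); (5,1,post)
branch 1 (rule r1):
nodes: 0:x1, 1:pl, 2:pl, 5:x2
edges: (1,0,pre); (2,0,pre); (2,5,pre); (5,1,post)
branch 2 (rule r2):
nodes: 0:x1, 1:pl, 2:pl, 3:m, 5:x2, 6:m
edges: (1,0,pre); (2,0,pre); (2,5,pre); (3,1,at); (5,1,post); (6,1,at)


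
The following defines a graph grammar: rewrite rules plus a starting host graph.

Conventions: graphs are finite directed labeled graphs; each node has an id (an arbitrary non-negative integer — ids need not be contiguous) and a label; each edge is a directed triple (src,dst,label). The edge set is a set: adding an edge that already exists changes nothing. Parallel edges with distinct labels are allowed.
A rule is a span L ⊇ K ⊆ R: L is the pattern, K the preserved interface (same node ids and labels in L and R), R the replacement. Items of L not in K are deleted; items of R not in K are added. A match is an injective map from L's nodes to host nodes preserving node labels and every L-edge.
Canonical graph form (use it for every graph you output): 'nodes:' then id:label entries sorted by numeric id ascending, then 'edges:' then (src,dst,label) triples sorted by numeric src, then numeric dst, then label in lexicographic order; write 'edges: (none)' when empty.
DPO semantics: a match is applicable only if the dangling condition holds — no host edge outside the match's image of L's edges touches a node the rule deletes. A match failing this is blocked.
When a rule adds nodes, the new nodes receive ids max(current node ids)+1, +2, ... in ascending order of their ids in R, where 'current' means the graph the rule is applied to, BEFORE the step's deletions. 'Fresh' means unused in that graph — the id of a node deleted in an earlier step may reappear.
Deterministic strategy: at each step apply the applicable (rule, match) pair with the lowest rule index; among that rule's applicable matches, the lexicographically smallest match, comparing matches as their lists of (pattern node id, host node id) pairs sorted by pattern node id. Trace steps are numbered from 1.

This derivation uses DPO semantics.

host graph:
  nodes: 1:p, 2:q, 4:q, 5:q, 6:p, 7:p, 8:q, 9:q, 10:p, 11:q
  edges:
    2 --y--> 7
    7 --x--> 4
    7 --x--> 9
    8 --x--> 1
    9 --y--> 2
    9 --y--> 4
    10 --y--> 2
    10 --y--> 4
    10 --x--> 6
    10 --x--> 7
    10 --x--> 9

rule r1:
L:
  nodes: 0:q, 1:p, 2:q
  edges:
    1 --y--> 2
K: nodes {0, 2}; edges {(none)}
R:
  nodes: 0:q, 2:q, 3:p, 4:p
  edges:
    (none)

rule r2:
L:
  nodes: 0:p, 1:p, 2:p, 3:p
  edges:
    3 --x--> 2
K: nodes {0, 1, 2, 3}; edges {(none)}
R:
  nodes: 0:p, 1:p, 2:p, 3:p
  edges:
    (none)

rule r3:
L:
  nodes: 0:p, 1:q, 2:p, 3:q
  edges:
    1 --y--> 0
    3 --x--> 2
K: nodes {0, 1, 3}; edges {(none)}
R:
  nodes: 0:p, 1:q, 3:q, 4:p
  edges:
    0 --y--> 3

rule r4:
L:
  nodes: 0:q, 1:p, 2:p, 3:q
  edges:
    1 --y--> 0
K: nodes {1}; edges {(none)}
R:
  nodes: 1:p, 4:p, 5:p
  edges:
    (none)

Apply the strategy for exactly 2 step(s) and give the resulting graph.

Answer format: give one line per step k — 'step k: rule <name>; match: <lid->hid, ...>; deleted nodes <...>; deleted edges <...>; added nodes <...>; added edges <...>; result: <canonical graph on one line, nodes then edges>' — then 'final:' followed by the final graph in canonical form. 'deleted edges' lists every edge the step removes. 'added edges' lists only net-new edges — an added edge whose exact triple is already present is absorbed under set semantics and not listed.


step 1: rule r2; match: 0->1, 1->6, 2->7, 3->10; deleted nodes (none); deleted edges (10,7,x); added nodes (none); added edges (none); result: nodes: 1:p, 2:q, 4:q, 5:q, 6:p, 7:p, 8:q, 9:q, 10:p, 11:q edges: (2,7,y); (7,4,x); (7,9,x); (8,1,x); (9,2,y); (9,4,y); (10,2,y); (10,4,y); (10,6,x); (10,9,x)
step 2: rule r2; match: 0->1, 1->7, 2->6, 3->10; deleted nodes (none); deleted edges (10,6,x); added nodes (none); added edges (none); result: nodes: 1:p, 2:q, 4:q, 5:q, 6:p, 7:p, 8:q, 9:q, 10:p, 11:q edges: (2,7,y); (7,4,x); (7,9,x); (8,1,x); (9,2,y); (9,4,y); (10,2,y); (10,4,y); (10,9,x)
final:
nodes: 1:p, 2:q, 4:q, 5:q, 6:p, 7:p, 8:q, 9:q, 10:p, 11:q
edges: (2,7,y); (7,4,x); (7,9,x); (8,1,x); (9,2,y); (9,4,y); (10,2,y); (10,4,y); (10,9,x)
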